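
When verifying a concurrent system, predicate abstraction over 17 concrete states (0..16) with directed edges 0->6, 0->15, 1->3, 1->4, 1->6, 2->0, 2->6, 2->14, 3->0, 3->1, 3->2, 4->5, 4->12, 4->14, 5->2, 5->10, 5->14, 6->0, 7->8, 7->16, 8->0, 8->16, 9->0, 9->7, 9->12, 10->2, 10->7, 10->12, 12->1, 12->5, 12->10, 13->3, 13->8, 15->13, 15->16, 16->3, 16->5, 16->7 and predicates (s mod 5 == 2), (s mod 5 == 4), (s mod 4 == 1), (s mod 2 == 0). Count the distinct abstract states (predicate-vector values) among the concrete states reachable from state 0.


BFS from 0:
Concrete reachable: {0, 1, 2, 3, 4, 5, 6, 7, 8, 10, 12, 13, 14, 15, 16}
Abstract via predicates (s mod 5 == 2), (s mod 5 == 4), (s mod 4 == 1), (s mod 2 == 0):
  (0,0,0,0) <- {3, 15}
  (0,0,0,1) <- {0, 6, 8, 10, 16}
  (0,0,1,0) <- {1, 5, 13}
  (0,1,0,1) <- {4, 14}
  (1,0,0,0) <- {7}
  (1,0,0,1) <- {2, 12}
Distinct abstract states = 6

6


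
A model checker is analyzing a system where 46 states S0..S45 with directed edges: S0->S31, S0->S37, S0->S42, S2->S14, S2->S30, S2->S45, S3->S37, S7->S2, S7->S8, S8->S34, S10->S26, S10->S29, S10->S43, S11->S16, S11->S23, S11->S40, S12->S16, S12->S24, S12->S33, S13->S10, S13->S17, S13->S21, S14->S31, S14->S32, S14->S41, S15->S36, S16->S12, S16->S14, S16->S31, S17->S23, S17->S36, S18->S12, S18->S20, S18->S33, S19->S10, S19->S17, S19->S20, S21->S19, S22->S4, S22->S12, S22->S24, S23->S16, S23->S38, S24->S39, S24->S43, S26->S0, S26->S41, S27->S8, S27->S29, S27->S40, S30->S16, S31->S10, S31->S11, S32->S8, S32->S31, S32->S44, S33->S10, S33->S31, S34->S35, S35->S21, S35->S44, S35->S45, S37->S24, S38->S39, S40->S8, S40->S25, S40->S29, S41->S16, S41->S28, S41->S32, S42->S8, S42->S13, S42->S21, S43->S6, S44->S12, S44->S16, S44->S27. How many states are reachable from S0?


BFS from S0:
  layer 0: {S0}
  layer 1: {S31, S37, S42}
  layer 2: {S8, S10, S11, S13, S21, S24}
  layer 3: {S16, S17, S19, S23, S26, S29, S34, S39, S40, S43}
  layer 4: {S6, S12, S14, S20, S25, S35, S36, S38, S41}
  layer 5: {S28, S32, S33, S44, S45}
  layer 6: {S27}
Reachable set: {S0, S6, S8, S10, S11, S12, S13, S14, S16, S17, S19, S20, S21, S23, S24, S25, S26, S27, S28, S29, S31, S32, S33, S34, S35, S36, S37, S38, S39, S40, S41, S42, S43, S44, S45}
Count = 35

35


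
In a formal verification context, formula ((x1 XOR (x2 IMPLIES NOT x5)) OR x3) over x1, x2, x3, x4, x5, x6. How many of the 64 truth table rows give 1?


Formula: ((x1 XOR (x2 IMPLIES NOT x5)) OR x3) over 6 vars (64 rows)
Evaluate each row (x1, x2, x3, x4, x5, x6 as bits, MSB first):
  row 0 [000000]: ((0 XOR (0 IMPLIES NOT 0)) OR 0) -> 1
  row 1 [000001]: ((0 XOR (0 IMPLIES NOT 0)) OR 0) -> 1
  row 2 [000010]: ((0 XOR (0 IMPLIES NOT 1)) OR 0) -> 1
  row 3 [000011]: ((0 XOR (0 IMPLIES NOT 1)) OR 0) -> 1
  row 4 [000100]: ((0 XOR (0 IMPLIES NOT 0)) OR 0) -> 1
  (every remaining row is evaluated the same way; all 64 results are listed next)
Full result column, 8 rows per line (x1,x2,x3 fixed per line; x4,x5,x6 runs 000..111 left to right):
  rows 0-7 [x1,x2,x3=000]: 11111111  (ones: 8)
  rows 8-15 [x1,x2,x3=001]: 11111111  (ones: 8)
  rows 16-23 [x1,x2,x3=010]: 11001100  (ones: 4)
  rows 24-31 [x1,x2,x3=011]: 11111111  (ones: 8)
  rows 32-39 [x1,x2,x3=100]: 00000000  (ones: 0)
  rows 40-47 [x1,x2,x3=101]: 11111111  (ones: 8)
  rows 48-55 [x1,x2,x3=110]: 00110011  (ones: 4)
  rows 56-63 [x1,x2,x3=111]: 11111111  (ones: 8)
Count of 1-rows = 8+8+4+8+0+8+4+8 = 48

48


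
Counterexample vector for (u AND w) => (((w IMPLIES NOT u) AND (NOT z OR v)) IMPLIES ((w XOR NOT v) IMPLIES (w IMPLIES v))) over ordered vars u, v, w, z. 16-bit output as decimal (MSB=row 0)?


F1 = (u AND w)
F2 = (((w IMPLIES NOT u) AND (NOT z OR v)) IMPLIES ((w XOR NOT v) IMPLIES (w IMPLIES v)))
Counterexample to F1=>F2 is where F1=1 and F2=0.
Evaluate each row (bits = u,v,w,z, MSB first):
  row 0 [0000]: F1=0 F2=1 -> F1&~F2 -> 0
  row 1 [0001]: F1=0 F2=1 -> F1&~F2 -> 0
  row 2 [0010]: F1=0 F2=1 -> F1&~F2 -> 0
  row 3 [0011]: F1=0 F2=1 -> F1&~F2 -> 0
  row 4 [0100]: F1=0 F2=1 -> F1&~F2 -> 0
  row 5 [0101]: F1=0 F2=1 -> F1&~F2 -> 0
  row 6 [0110]: F1=0 F2=1 -> F1&~F2 -> 0
  row 7 [0111]: F1=0 F2=1 -> F1&~F2 -> 0
  row 8 [1000]: F1=0 F2=1 -> F1&~F2 -> 0
  row 9 [1001]: F1=0 F2=1 -> F1&~F2 -> 0
  row 10 [1010]: F1=1 F2=1 -> F1&~F2 -> 0
  row 11 [1011]: F1=1 F2=1 -> F1&~F2 -> 0
  row 12 [1100]: F1=0 F2=1 -> F1&~F2 -> 0
  row 13 [1101]: F1=0 F2=1 -> F1&~F2 -> 0
  row 14 [1110]: F1=1 F2=1 -> F1&~F2 -> 0
  row 15 [1111]: F1=1 F2=1 -> F1&~F2 -> 0
Full result column, 4 rows per line (u,v fixed per line; w,z runs 00..11 left to right):
  rows 0-3 [u,v=00]: 0000  = hex 0
  rows 4-7 [u,v=01]: 0000  = hex 0
  rows 8-11 [u,v=10]: 0000  = hex 0
  rows 12-15 [u,v=11]: 0000  = hex 0
Counterexample vector (row 0 .. row 15) = 0000000000000000
Output column grouped in 4s = 0000 0000 0000 0000 = 0x0000
Convert to decimal digit by digit (value = value*16 + digit):
  0 -> 0
  0*16 + 0 = 0
  0*16 + 0 = 0
  0*16 + 0 = 0
Decimal = 0

0


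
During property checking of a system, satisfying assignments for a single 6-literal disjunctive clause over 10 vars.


Step 1: Total=2^10=1024
Step 2: Unsat when all 6 false: 2^4=16
Step 3: Sat=1024-16=1008

1008


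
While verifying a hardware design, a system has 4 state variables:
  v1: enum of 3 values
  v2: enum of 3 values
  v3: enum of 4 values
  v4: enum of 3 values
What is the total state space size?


State space = product of domain sizes of all variables.
Domain sizes:
  v1 (enum of 3 values): 3
  v2 (enum of 3 values): 3
  v3 (enum of 4 values): 4
  v4 (enum of 3 values): 3
Product = 3 * 3 * 4 * 3 = 108

108


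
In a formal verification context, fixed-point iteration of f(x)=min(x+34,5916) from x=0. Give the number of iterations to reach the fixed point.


Step 1: x=0, cap=5916, increment=34
Step 2: x grows by 34 each step until capped at 5916; fixed point is x=5916
Step 3: iterations = ceil(5916/34) = 174

174


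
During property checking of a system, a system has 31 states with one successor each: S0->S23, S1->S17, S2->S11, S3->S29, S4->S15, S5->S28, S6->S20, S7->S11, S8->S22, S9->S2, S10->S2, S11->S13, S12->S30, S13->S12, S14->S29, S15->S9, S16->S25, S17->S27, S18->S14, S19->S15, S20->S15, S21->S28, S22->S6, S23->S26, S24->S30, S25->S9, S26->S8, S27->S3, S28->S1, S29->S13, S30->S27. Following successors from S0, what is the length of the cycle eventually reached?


Trace from S0 until a state repeats:
  S0 -> S23 -> S26 -> S8 -> S22 -> S6 -> S20 -> S15 -> S9 -> S2 -> S11 -> S13 -> S12 -> S30 -> S27 -> S3 -> S29 -> S13
S13 first seen at step 11, revisited at step 17.
Cycle length = 17 - 11 = 6

6


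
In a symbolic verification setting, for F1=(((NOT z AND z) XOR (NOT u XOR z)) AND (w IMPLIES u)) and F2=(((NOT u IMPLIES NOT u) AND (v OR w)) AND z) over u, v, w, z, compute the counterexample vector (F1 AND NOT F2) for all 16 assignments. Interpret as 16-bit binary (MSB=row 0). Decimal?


F1 = (((NOT z AND z) XOR (NOT u XOR z)) AND (w IMPLIES u))
F2 = (((NOT u IMPLIES NOT u) AND (v OR w)) AND z)
Counterexample to F1=>F2 is where F1=1 and F2=0.
Evaluate each row (bits = u,v,w,z, MSB first):
  row 0 [0000]: F1=1 F2=0 -> F1&~F2 -> 1
  row 1 [0001]: F1=0 F2=0 -> F1&~F2 -> 0
  row 2 [0010]: F1=0 F2=0 -> F1&~F2 -> 0
  row 3 [0011]: F1=0 F2=1 -> F1&~F2 -> 0
  row 4 [0100]: F1=1 F2=0 -> F1&~F2 -> 1
  row 5 [0101]: F1=0 F2=1 -> F1&~F2 -> 0
  row 6 [0110]: F1=0 F2=0 -> F1&~F2 -> 0
  row 7 [0111]: F1=0 F2=1 -> F1&~F2 -> 0
  row 8 [1000]: F1=0 F2=0 -> F1&~F2 -> 0
  row 9 [1001]: F1=1 F2=0 -> F1&~F2 -> 1
  row 10 [1010]: F1=0 F2=0 -> F1&~F2 -> 0
  row 11 [1011]: F1=1 F2=1 -> F1&~F2 -> 0
  row 12 [1100]: F1=0 F2=0 -> F1&~F2 -> 0
  row 13 [1101]: F1=1 F2=1 -> F1&~F2 -> 0
  row 14 [1110]: F1=0 F2=0 -> F1&~F2 -> 0
  row 15 [1111]: F1=1 F2=1 -> F1&~F2 -> 0
Full result column, 4 rows per line (u,v fixed per line; w,z runs 00..11 left to right):
  rows 0-3 [u,v=00]: 1000  = hex 8
  rows 4-7 [u,v=01]: 1000  = hex 8
  rows 8-11 [u,v=10]: 0100  = hex 4
  rows 12-15 [u,v=11]: 0000  = hex 0
Counterexample vector (row 0 .. row 15) = 1000100001000000
Output column grouped in 4s = 1000 1000 0100 0000 = 0x8840
Convert to decimal digit by digit (value = value*16 + digit):
  8 -> 8
  8*16 + 8 = 136
  136*16 + 4 = 2180
  2180*16 + 0 = 34880
Decimal = 34880

34880


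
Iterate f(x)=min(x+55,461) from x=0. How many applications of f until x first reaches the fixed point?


Step 1: x=0, cap=461, increment=55
Step 2: x grows by 55 each step until capped at 461; fixed point is x=461
Step 3: iterations = ceil(461/55) = 9

9


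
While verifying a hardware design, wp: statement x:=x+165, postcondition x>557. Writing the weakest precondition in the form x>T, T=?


Formula: wp(x:=E, P) = P[E/x] (substitute E for x in postcondition)
Step 1: Postcondition: x>557
Step 2: Substitute x+165 for x: x+165>557
Step 3: Solve for x: x > 557-165 = 392

392


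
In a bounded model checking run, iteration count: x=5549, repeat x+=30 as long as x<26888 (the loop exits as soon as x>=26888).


Step 1: x goes from 5549 toward 26888 by 30; the body runs while x<26888, so iterations = ceil((bound-start)/step)
Step 2: Distance=21339
Step 3: ceil(21339/30)=712

712


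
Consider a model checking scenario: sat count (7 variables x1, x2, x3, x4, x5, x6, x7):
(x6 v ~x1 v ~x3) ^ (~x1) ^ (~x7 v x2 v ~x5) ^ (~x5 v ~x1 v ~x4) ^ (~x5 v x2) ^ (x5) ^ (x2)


CNF with 7 clauses over 7 vars (128 assignments).
An assignment satisfies CNF iff every clause has >=1 true literal.
Check each row (bits = x1,x2,x3,x4,x5,x6,x7; clause T/F shown):
  row 0 [0000000]: clauses=TTTTTFF -> 0
  row 1 [0000001]: clauses=TTTTTFF -> 0
  row 2 [0000010]: clauses=TTTTTFF -> 0
  row 3 [0000011]: clauses=TTTTTFF -> 0
  row 4 [0000100]: clauses=TTTTFTF -> 0
  (every remaining row is evaluated the same way; all 128 results are listed next)
Full result column, 8 rows per line (x1,x2,x3,x4 fixed per line; x5,x6,x7 runs 000..111 left to right):
  rows 0-7 [x1,x2,x3,x4=0000]: 00000000  (ones: 0)
  rows 8-15 [x1,x2,x3,x4=0001]: 00000000  (ones: 0)
  rows 16-23 [x1,x2,x3,x4=0010]: 00000000  (ones: 0)
  rows 24-31 [x1,x2,x3,x4=0011]: 00000000  (ones: 0)
  rows 32-39 [x1,x2,x3,x4=0100]: 00001111  (ones: 4)
  rows 40-47 [x1,x2,x3,x4=0101]: 00001111  (ones: 4)
  rows 48-55 [x1,x2,x3,x4=0110]: 00001111  (ones: 4)
  rows 56-63 [x1,x2,x3,x4=0111]: 00001111  (ones: 4)
  rows 64-71 [x1,x2,x3,x4=1000]: 00000000  (ones: 0)
  rows 72-79 [x1,x2,x3,x4=1001]: 00000000  (ones: 0)
  rows 80-87 [x1,x2,x3,x4=1010]: 00000000  (ones: 0)
  rows 88-95 [x1,x2,x3,x4=1011]: 00000000  (ones: 0)
  rows 96-103 [x1,x2,x3,x4=1100]: 00000000  (ones: 0)
  rows 104-111 [x1,x2,x3,x4=1101]: 00000000  (ones: 0)
  rows 112-119 [x1,x2,x3,x4=1110]: 00000000  (ones: 0)
  rows 120-127 [x1,x2,x3,x4=1111]: 00000000  (ones: 0)
Satisfying assignments = 0+0+0+0+4+4+4+4+0+0+0+0+0+0+0+0 = 16

16


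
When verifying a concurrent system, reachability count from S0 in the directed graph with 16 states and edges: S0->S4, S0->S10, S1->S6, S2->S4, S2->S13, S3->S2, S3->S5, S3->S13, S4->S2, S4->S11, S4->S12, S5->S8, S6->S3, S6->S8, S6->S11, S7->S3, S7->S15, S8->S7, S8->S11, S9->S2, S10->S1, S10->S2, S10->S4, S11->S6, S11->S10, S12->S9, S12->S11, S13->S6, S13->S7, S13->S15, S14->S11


BFS from S0:
  layer 0: {S0}
  layer 1: {S4, S10}
  layer 2: {S1, S2, S11, S12}
  layer 3: {S6, S9, S13}
  layer 4: {S3, S7, S8, S15}
  layer 5: {S5}
Reachable set: {S0, S1, S2, S3, S4, S5, S6, S7, S8, S9, S10, S11, S12, S13, S15}
Count = 15

15


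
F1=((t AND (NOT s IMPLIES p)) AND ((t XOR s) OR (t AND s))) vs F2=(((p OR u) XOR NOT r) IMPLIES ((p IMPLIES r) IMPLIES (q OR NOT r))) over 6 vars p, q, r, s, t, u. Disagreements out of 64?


F1 = ((t AND (NOT s IMPLIES p)) AND ((t XOR s) OR (t AND s)))
F2 = (((p OR u) XOR NOT r) IMPLIES ((p IMPLIES r) IMPLIES (q OR NOT r)))
Evaluate both on each of 64 rows (bits = p,q,r,s,t,u):
  row 0 [000000]: F1=0 F2=1 (differ) -> 1
  row 1 [000001]: F1=0 F2=1 (differ) -> 1
  row 2 [000010]: F1=0 F2=1 (differ) -> 1
  row 3 [000011]: F1=0 F2=1 (differ) -> 1
  row 4 [000100]: F1=0 F2=1 (differ) -> 1
  (every remaining row is evaluated the same way; all 64 results are listed next)
Full result column, 8 rows per line (p,q,r fixed per line; s,t,u runs 000..111 left to right):
  rows 0-7 [p,q,r=000]: 11111100  (ones: 6)
  rows 8-15 [p,q,r=001]: 10101001  (ones: 4)
  rows 16-23 [p,q,r=010]: 11111100  (ones: 6)
  rows 24-31 [p,q,r=011]: 11111100  (ones: 6)
  rows 32-39 [p,q,r=100]: 11001100  (ones: 4)
  rows 40-47 [p,q,r=101]: 00110011  (ones: 4)
  rows 48-55 [p,q,r=110]: 11001100  (ones: 4)
  rows 56-63 [p,q,r=111]: 11001100  (ones: 4)
Disagreements = 6+4+6+6+4+4+4+4 = 38

38


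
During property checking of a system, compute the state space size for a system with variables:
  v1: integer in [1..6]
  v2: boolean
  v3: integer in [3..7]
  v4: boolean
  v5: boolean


State space = product of domain sizes of all variables.
Domain sizes:
  v1 (integer in [1..6]): 6
  v2 (boolean): 2
  v3 (integer in [3..7]): 5
  v4 (boolean): 2
  v5 (boolean): 2
Product = 6 * 2 * 5 * 2 * 2 = 240

240


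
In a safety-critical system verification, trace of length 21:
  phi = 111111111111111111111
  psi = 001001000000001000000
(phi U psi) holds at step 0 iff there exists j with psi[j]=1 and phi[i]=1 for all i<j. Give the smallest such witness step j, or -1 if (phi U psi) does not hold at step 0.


(phi U psi) at 0: need smallest j with psi[j]=1 and phi[i]=1 for all i in [0,j).
Scan from step 0:
  step 0: phi=1, psi=0 -> continue
  step 1: phi=1, psi=0 -> continue
  step 2: psi=1 and phi held for [0,2) -> witness found
Witness step = 2

2


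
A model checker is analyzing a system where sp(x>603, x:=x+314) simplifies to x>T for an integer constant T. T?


Formula: sp(P, x:=E) = exists old_x. (x = E[old_x/x]) AND P[old_x/x] (old_x is the value of x before the assignment; eliminate old_x by solving x = E[old_x/x] for old_x)
Step 1: Precondition P: x>603, i.e. old_x > 603
Step 2: Assignment gives x = old_x + 314, so old_x = x - 314
Step 3: Substitute into P: x - 314 > 603
Step 4: Simplify: x > 603+314 = 917

917


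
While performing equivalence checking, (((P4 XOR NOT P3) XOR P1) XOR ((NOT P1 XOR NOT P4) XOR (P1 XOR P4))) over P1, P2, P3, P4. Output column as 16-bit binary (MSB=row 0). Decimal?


Formula: (((P4 XOR NOT P3) XOR P1) XOR ((NOT P1 XOR NOT P4) XOR (P1 XOR P4))) over P1, P2, P3, P4 (16 rows)
Evaluate each row (bits = P1,P2,P3,P4, MSB first):
  row 0 [0000]: (((0 XOR NOT 0) XOR 0) XOR ((NOT 0 XOR NOT 0) XOR (0 XOR 0))) -> 1
  row 1 [0001]: (((1 XOR NOT 0) XOR 0) XOR ((NOT 0 XOR NOT 1) XOR (0 XOR 1))) -> 0
  row 2 [0010]: (((0 XOR NOT 1) XOR 0) XOR ((NOT 0 XOR NOT 0) XOR (0 XOR 0))) -> 0
  row 3 [0011]: (((1 XOR NOT 1) XOR 0) XOR ((NOT 0 XOR NOT 1) XOR (0 XOR 1))) -> 1
  row 4 [0100]: (((0 XOR NOT 0) XOR 0) XOR ((NOT 0 XOR NOT 0) XOR (0 XOR 0))) -> 1
  row 5 [0101]: (((1 XOR NOT 0) XOR 0) XOR ((NOT 0 XOR NOT 1) XOR (0 XOR 1))) -> 0
  row 6 [0110]: (((0 XOR NOT 1) XOR 0) XOR ((NOT 0 XOR NOT 0) XOR (0 XOR 0))) -> 0
  row 7 [0111]: (((1 XOR NOT 1) XOR 0) XOR ((NOT 0 XOR NOT 1) XOR (0 XOR 1))) -> 1
  row 8 [1000]: (((0 XOR NOT 0) XOR 1) XOR ((NOT 1 XOR NOT 0) XOR (1 XOR 0))) -> 0
  row 9 [1001]: (((1 XOR NOT 0) XOR 1) XOR ((NOT 1 XOR NOT 1) XOR (1 XOR 1))) -> 1
  row 10 [1010]: (((0 XOR NOT 1) XOR 1) XOR ((NOT 1 XOR NOT 0) XOR (1 XOR 0))) -> 1
  row 11 [1011]: (((1 XOR NOT 1) XOR 1) XOR ((NOT 1 XOR NOT 1) XOR (1 XOR 1))) -> 0
  row 12 [1100]: (((0 XOR NOT 0) XOR 1) XOR ((NOT 1 XOR NOT 0) XOR (1 XOR 0))) -> 0
  row 13 [1101]: (((1 XOR NOT 0) XOR 1) XOR ((NOT 1 XOR NOT 1) XOR (1 XOR 1))) -> 1
  row 14 [1110]: (((0 XOR NOT 1) XOR 1) XOR ((NOT 1 XOR NOT 0) XOR (1 XOR 0))) -> 1
  row 15 [1111]: (((1 XOR NOT 1) XOR 1) XOR ((NOT 1 XOR NOT 1) XOR (1 XOR 1))) -> 0
Full result column, 4 rows per line (P1,P2 fixed per line; P3,P4 runs 00..11 left to right):
  rows 0-3 [P1,P2=00]: 1001  = hex 9
  rows 4-7 [P1,P2=01]: 1001  = hex 9
  rows 8-11 [P1,P2=10]: 0110  = hex 6
  rows 12-15 [P1,P2=11]: 0110  = hex 6
Output column (row 0 .. row 15) = 1001100101100110
Output column grouped in 4s = 1001 1001 0110 0110 = 0x9966
Convert to decimal digit by digit (value = value*16 + digit):
  9 -> 9
  9*16 + 9 = 153
  153*16 + 6 = 2454
  2454*16 + 6 = 39270
Decimal = 39270

39270


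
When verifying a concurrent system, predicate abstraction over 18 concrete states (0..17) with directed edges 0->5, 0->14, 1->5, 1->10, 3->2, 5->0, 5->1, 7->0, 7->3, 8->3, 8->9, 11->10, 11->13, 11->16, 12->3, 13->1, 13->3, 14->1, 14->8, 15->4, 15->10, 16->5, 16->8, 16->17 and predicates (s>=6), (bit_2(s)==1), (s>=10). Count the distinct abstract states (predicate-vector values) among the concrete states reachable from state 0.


BFS from 0:
Concrete reachable: {0, 1, 2, 3, 5, 8, 9, 10, 14}
Abstract via predicates (s>=6), (bit_2(s)==1), (s>=10):
  (0,0,0) <- {0, 1, 2, 3}
  (0,1,0) <- {5}
  (1,0,0) <- {8, 9}
  (1,0,1) <- {10}
  (1,1,1) <- {14}
Distinct abstract states = 5

5


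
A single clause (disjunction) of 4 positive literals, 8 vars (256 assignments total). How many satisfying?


Step 1: Total=2^8=256
Step 2: Unsat when all 4 false: 2^4=16
Step 3: Sat=256-16=240

240


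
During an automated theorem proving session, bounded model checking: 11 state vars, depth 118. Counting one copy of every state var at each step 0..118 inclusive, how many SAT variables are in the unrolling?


BMC unrolls to depth k, creating one copy of each state var for steps 0..k.
Step count = 118 + 1 = 119 (steps 0 through 118)
Vars per step = 11
Total = 11 * 119 = 1309

1309


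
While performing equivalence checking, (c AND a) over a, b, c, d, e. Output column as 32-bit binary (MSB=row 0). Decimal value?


Formula: (c AND a) over a, b, c, d, e (32 rows)
Evaluate each row (bits = a,b,c,d,e, MSB first):
  row 0 [00000]: (0 AND 0) -> 0
  row 1 [00001]: (0 AND 0) -> 0
  row 2 [00010]: (0 AND 0) -> 0
  row 3 [00011]: (0 AND 0) -> 0
  row 4 [00100]: (1 AND 0) -> 0
  row 5 [00101]: (1 AND 0) -> 0
  row 6 [00110]: (1 AND 0) -> 0
  row 7 [00111]: (1 AND 0) -> 0
  row 8 [01000]: (0 AND 0) -> 0
  row 9 [01001]: (0 AND 0) -> 0
  row 10 [01010]: (0 AND 0) -> 0
  row 11 [01011]: (0 AND 0) -> 0
  row 12 [01100]: (1 AND 0) -> 0
  row 13 [01101]: (1 AND 0) -> 0
  row 14 [01110]: (1 AND 0) -> 0
  row 15 [01111]: (1 AND 0) -> 0
  row 16 [10000]: (0 AND 1) -> 0
  row 17 [10001]: (0 AND 1) -> 0
  row 18 [10010]: (0 AND 1) -> 0
  row 19 [10011]: (0 AND 1) -> 0
  row 20 [10100]: (1 AND 1) -> 1
  row 21 [10101]: (1 AND 1) -> 1
  row 22 [10110]: (1 AND 1) -> 1
  row 23 [10111]: (1 AND 1) -> 1
  row 24 [11000]: (0 AND 1) -> 0
  row 25 [11001]: (0 AND 1) -> 0
  row 26 [11010]: (0 AND 1) -> 0
  row 27 [11011]: (0 AND 1) -> 0
  row 28 [11100]: (1 AND 1) -> 1
  row 29 [11101]: (1 AND 1) -> 1
  row 30 [11110]: (1 AND 1) -> 1
  row 31 [11111]: (1 AND 1) -> 1
Full result column, 4 rows per line (a,b,c fixed per line; d,e runs 00..11 left to right):
  rows 0-3 [a,b,c=000]: 0000  = hex 0
  rows 4-7 [a,b,c=001]: 0000  = hex 0
  rows 8-11 [a,b,c=010]: 0000  = hex 0
  rows 12-15 [a,b,c=011]: 0000  = hex 0
  rows 16-19 [a,b,c=100]: 0000  = hex 0
  rows 20-23 [a,b,c=101]: 1111  = hex F
  rows 24-27 [a,b,c=110]: 0000  = hex 0
  rows 28-31 [a,b,c=111]: 1111  = hex F
Output column (row 0 .. row 31) = 00000000000000000000111100001111
Output column grouped in 4s = 0000 0000 0000 0000 0000 1111 0000 1111 = 0x00000F0F
Convert to decimal digit by digit (value = value*16 + digit):
  0 -> 0
  0*16 + 0 = 0
  0*16 + 0 = 0
  0*16 + 0 = 0
  0*16 + 0 = 0
  0*16 + 15 (F) = 15
  15*16 + 0 = 240
  240*16 + 15 (F) = 3855
Decimal = 3855

3855


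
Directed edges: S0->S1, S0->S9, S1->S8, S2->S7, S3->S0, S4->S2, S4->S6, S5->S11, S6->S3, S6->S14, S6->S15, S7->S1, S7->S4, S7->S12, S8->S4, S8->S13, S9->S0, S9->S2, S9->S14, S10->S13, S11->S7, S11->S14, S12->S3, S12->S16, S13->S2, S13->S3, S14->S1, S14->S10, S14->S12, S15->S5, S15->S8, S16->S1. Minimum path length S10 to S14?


BFS layer-by-layer from S10:
  dist 0: {S10}
  dist 1: {S13}
  dist 2: {S2, S3}
  dist 3: {S0, S7}
  dist 4: {S1, S4, S9, S12}
  dist 5: {S6, S8, S14, S16}
  -> S14 reached at distance 5
Shortest path length = 5

5


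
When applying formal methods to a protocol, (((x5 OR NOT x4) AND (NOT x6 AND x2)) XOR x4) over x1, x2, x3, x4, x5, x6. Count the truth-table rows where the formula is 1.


Formula: (((x5 OR NOT x4) AND (NOT x6 AND x2)) XOR x4) over 6 vars (64 rows)
Evaluate each row (x1, x2, x3, x4, x5, x6 as bits, MSB first):
  row 0 [000000]: (((0 OR NOT 0) AND (NOT 0 AND 0)) XOR 0) -> 0
  row 1 [000001]: (((0 OR NOT 0) AND (NOT 1 AND 0)) XOR 0) -> 0
  row 2 [000010]: (((1 OR NOT 0) AND (NOT 0 AND 0)) XOR 0) -> 0
  row 3 [000011]: (((1 OR NOT 0) AND (NOT 1 AND 0)) XOR 0) -> 0
  row 4 [000100]: (((0 OR NOT 1) AND (NOT 0 AND 0)) XOR 1) -> 1
  (every remaining row is evaluated the same way; all 64 results are listed next)
Full result column, 8 rows per line (x1,x2,x3 fixed per line; x4,x5,x6 runs 000..111 left to right):
  rows 0-7 [x1,x2,x3=000]: 00001111  (ones: 4)
  rows 8-15 [x1,x2,x3=001]: 00001111  (ones: 4)
  rows 16-23 [x1,x2,x3=010]: 10101101  (ones: 5)
  rows 24-31 [x1,x2,x3=011]: 10101101  (ones: 5)
  rows 32-39 [x1,x2,x3=100]: 00001111  (ones: 4)
  rows 40-47 [x1,x2,x3=101]: 00001111  (ones: 4)
  rows 48-55 [x1,x2,x3=110]: 10101101  (ones: 5)
  rows 56-63 [x1,x2,x3=111]: 10101101  (ones: 5)
Count of 1-rows = 4+4+5+5+4+4+5+5 = 36

36


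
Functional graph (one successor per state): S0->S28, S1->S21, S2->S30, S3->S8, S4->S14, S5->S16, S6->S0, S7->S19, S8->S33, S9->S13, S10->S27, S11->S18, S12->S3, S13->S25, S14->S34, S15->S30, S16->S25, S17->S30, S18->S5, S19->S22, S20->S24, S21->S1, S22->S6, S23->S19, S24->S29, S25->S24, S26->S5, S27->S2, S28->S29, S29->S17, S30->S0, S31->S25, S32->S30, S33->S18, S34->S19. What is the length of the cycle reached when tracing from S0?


Trace from S0 until a state repeats:
  S0 -> S28 -> S29 -> S17 -> S30 -> S0
S0 first seen at step 0, revisited at step 5.
Cycle length = 5 - 0 = 5

5


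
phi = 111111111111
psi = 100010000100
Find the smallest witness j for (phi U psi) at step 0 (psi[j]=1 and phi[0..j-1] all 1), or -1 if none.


(phi U psi) at 0: need smallest j with psi[j]=1 and phi[i]=1 for all i in [0,j).
Scan from step 0:
  step 0: psi=1 and phi held for [0,0) -> witness found
Witness step = 0

0


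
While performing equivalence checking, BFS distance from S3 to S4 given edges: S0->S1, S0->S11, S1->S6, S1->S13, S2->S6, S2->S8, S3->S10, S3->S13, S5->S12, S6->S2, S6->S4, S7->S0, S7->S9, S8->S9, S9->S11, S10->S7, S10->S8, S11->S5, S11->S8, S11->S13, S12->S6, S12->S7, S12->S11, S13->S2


BFS layer-by-layer from S3:
  dist 0: {S3}
  dist 1: {S10, S13}
  dist 2: {S2, S7, S8}
  dist 3: {S0, S6, S9}
  dist 4: {S1, S4, S11}
  -> S4 reached at distance 4
Shortest path length = 4

4


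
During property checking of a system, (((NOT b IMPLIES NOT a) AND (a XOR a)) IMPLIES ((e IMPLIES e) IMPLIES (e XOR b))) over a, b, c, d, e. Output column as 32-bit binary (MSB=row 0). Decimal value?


Formula: (((NOT b IMPLIES NOT a) AND (a XOR a)) IMPLIES ((e IMPLIES e) IMPLIES (e XOR b))) over a, b, c, d, e (32 rows)
Evaluate each row (bits = a,b,c,d,e, MSB first):
  row 0 [00000]: (((NOT 0 IMPLIES NOT 0) AND (0 XOR 0)) IMPLIES ((0 IMPLIES 0) IMPLIES (0 XOR 0))) -> 1
  row 1 [00001]: (((NOT 0 IMPLIES NOT 0) AND (0 XOR 0)) IMPLIES ((1 IMPLIES 1) IMPLIES (1 XOR 0))) -> 1
  row 2 [00010]: (((NOT 0 IMPLIES NOT 0) AND (0 XOR 0)) IMPLIES ((0 IMPLIES 0) IMPLIES (0 XOR 0))) -> 1
  row 3 [00011]: (((NOT 0 IMPLIES NOT 0) AND (0 XOR 0)) IMPLIES ((1 IMPLIES 1) IMPLIES (1 XOR 0))) -> 1
  row 4 [00100]: (((NOT 0 IMPLIES NOT 0) AND (0 XOR 0)) IMPLIES ((0 IMPLIES 0) IMPLIES (0 XOR 0))) -> 1
  row 5 [00101]: (((NOT 0 IMPLIES NOT 0) AND (0 XOR 0)) IMPLIES ((1 IMPLIES 1) IMPLIES (1 XOR 0))) -> 1
  row 6 [00110]: (((NOT 0 IMPLIES NOT 0) AND (0 XOR 0)) IMPLIES ((0 IMPLIES 0) IMPLIES (0 XOR 0))) -> 1
  row 7 [00111]: (((NOT 0 IMPLIES NOT 0) AND (0 XOR 0)) IMPLIES ((1 IMPLIES 1) IMPLIES (1 XOR 0))) -> 1
  row 8 [01000]: (((NOT 1 IMPLIES NOT 0) AND (0 XOR 0)) IMPLIES ((0 IMPLIES 0) IMPLIES (0 XOR 1))) -> 1
  row 9 [01001]: (((NOT 1 IMPLIES NOT 0) AND (0 XOR 0)) IMPLIES ((1 IMPLIES 1) IMPLIES (1 XOR 1))) -> 1
  row 10 [01010]: (((NOT 1 IMPLIES NOT 0) AND (0 XOR 0)) IMPLIES ((0 IMPLIES 0) IMPLIES (0 XOR 1))) -> 1
  row 11 [01011]: (((NOT 1 IMPLIES NOT 0) AND (0 XOR 0)) IMPLIES ((1 IMPLIES 1) IMPLIES (1 XOR 1))) -> 1
  row 12 [01100]: (((NOT 1 IMPLIES NOT 0) AND (0 XOR 0)) IMPLIES ((0 IMPLIES 0) IMPLIES (0 XOR 1))) -> 1
  row 13 [01101]: (((NOT 1 IMPLIES NOT 0) AND (0 XOR 0)) IMPLIES ((1 IMPLIES 1) IMPLIES (1 XOR 1))) -> 1
  row 14 [01110]: (((NOT 1 IMPLIES NOT 0) AND (0 XOR 0)) IMPLIES ((0 IMPLIES 0) IMPLIES (0 XOR 1))) -> 1
  row 15 [01111]: (((NOT 1 IMPLIES NOT 0) AND (0 XOR 0)) IMPLIES ((1 IMPLIES 1) IMPLIES (1 XOR 1))) -> 1
  row 16 [10000]: (((NOT 0 IMPLIES NOT 1) AND (1 XOR 1)) IMPLIES ((0 IMPLIES 0) IMPLIES (0 XOR 0))) -> 1
  row 17 [10001]: (((NOT 0 IMPLIES NOT 1) AND (1 XOR 1)) IMPLIES ((1 IMPLIES 1) IMPLIES (1 XOR 0))) -> 1
  row 18 [10010]: (((NOT 0 IMPLIES NOT 1) AND (1 XOR 1)) IMPLIES ((0 IMPLIES 0) IMPLIES (0 XOR 0))) -> 1
  row 19 [10011]: (((NOT 0 IMPLIES NOT 1) AND (1 XOR 1)) IMPLIES ((1 IMPLIES 1) IMPLIES (1 XOR 0))) -> 1
  row 20 [10100]: (((NOT 0 IMPLIES NOT 1) AND (1 XOR 1)) IMPLIES ((0 IMPLIES 0) IMPLIES (0 XOR 0))) -> 1
  row 21 [10101]: (((NOT 0 IMPLIES NOT 1) AND (1 XOR 1)) IMPLIES ((1 IMPLIES 1) IMPLIES (1 XOR 0))) -> 1
  row 22 [10110]: (((NOT 0 IMPLIES NOT 1) AND (1 XOR 1)) IMPLIES ((0 IMPLIES 0) IMPLIES (0 XOR 0))) -> 1
  row 23 [10111]: (((NOT 0 IMPLIES NOT 1) AND (1 XOR 1)) IMPLIES ((1 IMPLIES 1) IMPLIES (1 XOR 0))) -> 1
  row 24 [11000]: (((NOT 1 IMPLIES NOT 1) AND (1 XOR 1)) IMPLIES ((0 IMPLIES 0) IMPLIES (0 XOR 1))) -> 1
  row 25 [11001]: (((NOT 1 IMPLIES NOT 1) AND (1 XOR 1)) IMPLIES ((1 IMPLIES 1) IMPLIES (1 XOR 1))) -> 1
  row 26 [11010]: (((NOT 1 IMPLIES NOT 1) AND (1 XOR 1)) IMPLIES ((0 IMPLIES 0) IMPLIES (0 XOR 1))) -> 1
  row 27 [11011]: (((NOT 1 IMPLIES NOT 1) AND (1 XOR 1)) IMPLIES ((1 IMPLIES 1) IMPLIES (1 XOR 1))) -> 1
  row 28 [11100]: (((NOT 1 IMPLIES NOT 1) AND (1 XOR 1)) IMPLIES ((0 IMPLIES 0) IMPLIES (0 XOR 1))) -> 1
  row 29 [11101]: (((NOT 1 IMPLIES NOT 1) AND (1 XOR 1)) IMPLIES ((1 IMPLIES 1) IMPLIES (1 XOR 1))) -> 1
  row 30 [11110]: (((NOT 1 IMPLIES NOT 1) AND (1 XOR 1)) IMPLIES ((0 IMPLIES 0) IMPLIES (0 XOR 1))) -> 1
  row 31 [11111]: (((NOT 1 IMPLIES NOT 1) AND (1 XOR 1)) IMPLIES ((1 IMPLIES 1) IMPLIES (1 XOR 1))) -> 1
Full result column, 4 rows per line (a,b,c fixed per line; d,e runs 00..11 left to right):
  rows 0-3 [a,b,c=000]: 1111  = hex F
  rows 4-7 [a,b,c=001]: 1111  = hex F
  rows 8-11 [a,b,c=010]: 1111  = hex F
  rows 12-15 [a,b,c=011]: 1111  = hex F
  rows 16-19 [a,b,c=100]: 1111  = hex F
  rows 20-23 [a,b,c=101]: 1111  = hex F
  rows 24-27 [a,b,c=110]: 1111  = hex F
  rows 28-31 [a,b,c=111]: 1111  = hex F
Output column (row 0 .. row 31) = 11111111111111111111111111111111
Output column grouped in 4s = 1111 1111 1111 1111 1111 1111 1111 1111 = 0xFFFFFFFF
Convert to decimal digit by digit (value = value*16 + digit):
  F -> 15
  15*16 + 15 (F) = 255
  255*16 + 15 (F) = 4095
  4095*16 + 15 (F) = 65535
  65535*16 + 15 (F) = 1048575
  1048575*16 + 15 (F) = 16777215
  16777215*16 + 15 (F) = 268435455
  268435455*16 + 15 (F) = 4294967295
Decimal = 4294967295

4294967295


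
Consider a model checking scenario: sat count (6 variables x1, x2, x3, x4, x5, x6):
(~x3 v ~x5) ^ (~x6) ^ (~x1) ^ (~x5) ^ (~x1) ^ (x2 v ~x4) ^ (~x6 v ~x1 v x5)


CNF with 7 clauses over 6 vars (64 assignments).
An assignment satisfies CNF iff every clause has >=1 true literal.
Check each row (bits = x1,x2,x3,x4,x5,x6; clause T/F shown):
  row 0 [000000]: clauses=TTTTTTT -> 1
  row 1 [000001]: clauses=TFTTTTT -> 0
  row 2 [000010]: clauses=TTTFTTT -> 0
  row 3 [000011]: clauses=TFTFTTT -> 0
  row 4 [000100]: clauses=TTTTTFT -> 0
  (every remaining row is evaluated the same way; all 64 results are listed next)
Full result column, 8 rows per line (x1,x2,x3 fixed per line; x4,x5,x6 runs 000..111 left to right):
  rows 0-7 [x1,x2,x3=000]: 10000000  (ones: 1)
  rows 8-15 [x1,x2,x3=001]: 10000000  (ones: 1)
  rows 16-23 [x1,x2,x3=010]: 10001000  (ones: 2)
  rows 24-31 [x1,x2,x3=011]: 10001000  (ones: 2)
  rows 32-39 [x1,x2,x3=100]: 00000000  (ones: 0)
  rows 40-47 [x1,x2,x3=101]: 00000000  (ones: 0)
  rows 48-55 [x1,x2,x3=110]: 00000000  (ones: 0)
  rows 56-63 [x1,x2,x3=111]: 00000000  (ones: 0)
Satisfying assignments = 1+1+2+2+0+0+0+0 = 6

6


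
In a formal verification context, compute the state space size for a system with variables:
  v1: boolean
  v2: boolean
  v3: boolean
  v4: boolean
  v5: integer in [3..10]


State space = product of domain sizes of all variables.
Domain sizes:
  v1 (boolean): 2
  v2 (boolean): 2
  v3 (boolean): 2
  v4 (boolean): 2
  v5 (integer in [3..10]): 8
Product = 2 * 2 * 2 * 2 * 8 = 128

128


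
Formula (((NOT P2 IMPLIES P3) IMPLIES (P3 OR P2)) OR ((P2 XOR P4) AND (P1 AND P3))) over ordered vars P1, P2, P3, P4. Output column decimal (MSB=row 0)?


Formula: (((NOT P2 IMPLIES P3) IMPLIES (P3 OR P2)) OR ((P2 XOR P4) AND (P1 AND P3))) over P1, P2, P3, P4 (16 rows)
Evaluate each row (bits = P1,P2,P3,P4, MSB first):
  row 0 [0000]: (((NOT 0 IMPLIES 0) IMPLIES (0 OR 0)) OR ((0 XOR 0) AND (0 AND 0))) -> 1
  row 1 [0001]: (((NOT 0 IMPLIES 0) IMPLIES (0 OR 0)) OR ((0 XOR 1) AND (0 AND 0))) -> 1
  row 2 [0010]: (((NOT 0 IMPLIES 1) IMPLIES (1 OR 0)) OR ((0 XOR 0) AND (0 AND 1))) -> 1
  row 3 [0011]: (((NOT 0 IMPLIES 1) IMPLIES (1 OR 0)) OR ((0 XOR 1) AND (0 AND 1))) -> 1
  row 4 [0100]: (((NOT 1 IMPLIES 0) IMPLIES (0 OR 1)) OR ((1 XOR 0) AND (0 AND 0))) -> 1
  row 5 [0101]: (((NOT 1 IMPLIES 0) IMPLIES (0 OR 1)) OR ((1 XOR 1) AND (0 AND 0))) -> 1
  row 6 [0110]: (((NOT 1 IMPLIES 1) IMPLIES (1 OR 1)) OR ((1 XOR 0) AND (0 AND 1))) -> 1
  row 7 [0111]: (((NOT 1 IMPLIES 1) IMPLIES (1 OR 1)) OR ((1 XOR 1) AND (0 AND 1))) -> 1
  row 8 [1000]: (((NOT 0 IMPLIES 0) IMPLIES (0 OR 0)) OR ((0 XOR 0) AND (1 AND 0))) -> 1
  row 9 [1001]: (((NOT 0 IMPLIES 0) IMPLIES (0 OR 0)) OR ((0 XOR 1) AND (1 AND 0))) -> 1
  row 10 [1010]: (((NOT 0 IMPLIES 1) IMPLIES (1 OR 0)) OR ((0 XOR 0) AND (1 AND 1))) -> 1
  row 11 [1011]: (((NOT 0 IMPLIES 1) IMPLIES (1 OR 0)) OR ((0 XOR 1) AND (1 AND 1))) -> 1
  row 12 [1100]: (((NOT 1 IMPLIES 0) IMPLIES (0 OR 1)) OR ((1 XOR 0) AND (1 AND 0))) -> 1
  row 13 [1101]: (((NOT 1 IMPLIES 0) IMPLIES (0 OR 1)) OR ((1 XOR 1) AND (1 AND 0))) -> 1
  row 14 [1110]: (((NOT 1 IMPLIES 1) IMPLIES (1 OR 1)) OR ((1 XOR 0) AND (1 AND 1))) -> 1
  row 15 [1111]: (((NOT 1 IMPLIES 1) IMPLIES (1 OR 1)) OR ((1 XOR 1) AND (1 AND 1))) -> 1
Full result column, 4 rows per line (P1,P2 fixed per line; P3,P4 runs 00..11 left to right):
  rows 0-3 [P1,P2=00]: 1111  = hex F
  rows 4-7 [P1,P2=01]: 1111  = hex F
  rows 8-11 [P1,P2=10]: 1111  = hex F
  rows 12-15 [P1,P2=11]: 1111  = hex F
Output column (row 0 .. row 15) = 1111111111111111
Output column grouped in 4s = 1111 1111 1111 1111 = 0xFFFF
Convert to decimal digit by digit (value = value*16 + digit):
  F -> 15
  15*16 + 15 (F) = 255
  255*16 + 15 (F) = 4095
  4095*16 + 15 (F) = 65535
Decimal = 65535

65535


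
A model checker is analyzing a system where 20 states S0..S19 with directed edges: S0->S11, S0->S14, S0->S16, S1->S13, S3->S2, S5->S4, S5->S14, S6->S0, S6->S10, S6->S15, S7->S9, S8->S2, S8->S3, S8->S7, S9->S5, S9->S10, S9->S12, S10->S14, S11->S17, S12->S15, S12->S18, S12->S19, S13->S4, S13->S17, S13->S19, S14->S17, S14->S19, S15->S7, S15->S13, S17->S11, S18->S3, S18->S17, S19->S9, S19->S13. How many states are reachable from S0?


BFS from S0:
  layer 0: {S0}
  layer 1: {S11, S14, S16}
  layer 2: {S17, S19}
  layer 3: {S9, S13}
  layer 4: {S4, S5, S10, S12}
  layer 5: {S15, S18}
  layer 6: {S3, S7}
  layer 7: {S2}
Reachable set: {S0, S2, S3, S4, S5, S7, S9, S10, S11, S12, S13, S14, S15, S16, S17, S18, S19}
Count = 17

17


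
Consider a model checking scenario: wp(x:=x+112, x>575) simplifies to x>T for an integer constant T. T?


Formula: wp(x:=E, P) = P[E/x] (substitute E for x in postcondition)
Step 1: Postcondition: x>575
Step 2: Substitute x+112 for x: x+112>575
Step 3: Solve for x: x > 575-112 = 463

463


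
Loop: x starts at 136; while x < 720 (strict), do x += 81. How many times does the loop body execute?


Step 1: x goes from 136 toward 720 by 81; the body runs while x<720, so iterations = ceil((bound-start)/step)
Step 2: Distance=584
Step 3: ceil(584/81)=8

8


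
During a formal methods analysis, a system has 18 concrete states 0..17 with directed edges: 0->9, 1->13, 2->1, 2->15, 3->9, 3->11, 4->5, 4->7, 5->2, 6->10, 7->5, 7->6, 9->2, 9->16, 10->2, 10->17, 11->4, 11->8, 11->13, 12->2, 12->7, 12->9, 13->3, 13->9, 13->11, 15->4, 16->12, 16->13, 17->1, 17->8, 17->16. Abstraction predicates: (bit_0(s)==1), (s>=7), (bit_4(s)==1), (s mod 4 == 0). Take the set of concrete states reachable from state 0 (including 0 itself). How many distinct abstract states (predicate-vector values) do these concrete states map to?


BFS from 0:
Concrete reachable: {0, 1, 2, 3, 4, 5, 6, 7, 8, 9, 10, 11, 12, 13, 15, 16, 17}
Abstract via predicates (bit_0(s)==1), (s>=7), (bit_4(s)==1), (s mod 4 == 0):
  (0,0,0,0) <- {2, 6}
  (0,0,0,1) <- {0, 4}
  (0,1,0,0) <- {10}
  (0,1,0,1) <- {8, 12}
  (0,1,1,1) <- {16}
  (1,0,0,0) <- {1, 3, 5}
  (1,1,0,0) <- {7, 9, 11, 13, 15}
  (1,1,1,0) <- {17}
Distinct abstract states = 8

8


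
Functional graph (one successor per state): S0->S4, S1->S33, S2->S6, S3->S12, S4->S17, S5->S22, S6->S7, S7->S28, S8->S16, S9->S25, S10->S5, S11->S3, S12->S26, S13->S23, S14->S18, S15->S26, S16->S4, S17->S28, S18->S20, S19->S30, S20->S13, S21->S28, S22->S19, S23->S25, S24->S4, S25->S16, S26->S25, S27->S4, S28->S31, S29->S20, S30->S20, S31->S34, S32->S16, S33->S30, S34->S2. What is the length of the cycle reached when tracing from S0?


Trace from S0 until a state repeats:
  S0 -> S4 -> S17 -> S28 -> S31 -> S34 -> S2 -> S6 -> S7 -> S28
S28 first seen at step 3, revisited at step 9.
Cycle length = 9 - 3 = 6

6


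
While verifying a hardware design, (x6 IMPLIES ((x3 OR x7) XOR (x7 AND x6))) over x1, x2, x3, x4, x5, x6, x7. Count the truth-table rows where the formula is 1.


Formula: (x6 IMPLIES ((x3 OR x7) XOR (x7 AND x6))) over 7 vars (128 rows)
Evaluate each row (x1, x2, x3, x4, x5, x6, x7 as bits, MSB first):
  row 0 [0000000]: (0 IMPLIES ((0 OR 0) XOR (0 AND 0))) -> 1
  row 1 [0000001]: (0 IMPLIES ((0 OR 1) XOR (1 AND 0))) -> 1
  row 2 [0000010]: (1 IMPLIES ((0 OR 0) XOR (0 AND 1))) -> 0
  row 3 [0000011]: (1 IMPLIES ((0 OR 1) XOR (1 AND 1))) -> 0
  row 4 [0000100]: (0 IMPLIES ((0 OR 0) XOR (0 AND 0))) -> 1
  (every remaining row is evaluated the same way; all 128 results are listed next)
Full result column, 8 rows per line (x1,x2,x3,x4 fixed per line; x5,x6,x7 runs 000..111 left to right):
  rows 0-7 [x1,x2,x3,x4=0000]: 11001100  (ones: 4)
  rows 8-15 [x1,x2,x3,x4=0001]: 11001100  (ones: 4)
  rows 16-23 [x1,x2,x3,x4=0010]: 11101110  (ones: 6)
  rows 24-31 [x1,x2,x3,x4=0011]: 11101110  (ones: 6)
  rows 32-39 [x1,x2,x3,x4=0100]: 11001100  (ones: 4)
  rows 40-47 [x1,x2,x3,x4=0101]: 11001100  (ones: 4)
  rows 48-55 [x1,x2,x3,x4=0110]: 11101110  (ones: 6)
  rows 56-63 [x1,x2,x3,x4=0111]: 11101110  (ones: 6)
  rows 64-71 [x1,x2,x3,x4=1000]: 11001100  (ones: 4)
  rows 72-79 [x1,x2,x3,x4=1001]: 11001100  (ones: 4)
  rows 80-87 [x1,x2,x3,x4=1010]: 11101110  (ones: 6)
  rows 88-95 [x1,x2,x3,x4=1011]: 11101110  (ones: 6)
  rows 96-103 [x1,x2,x3,x4=1100]: 11001100  (ones: 4)
  rows 104-111 [x1,x2,x3,x4=1101]: 11001100  (ones: 4)
  rows 112-119 [x1,x2,x3,x4=1110]: 11101110  (ones: 6)
  rows 120-127 [x1,x2,x3,x4=1111]: 11101110  (ones: 6)
Count of 1-rows = 4+4+6+6+4+4+6+6+4+4+6+6+4+4+6+6 = 80

80


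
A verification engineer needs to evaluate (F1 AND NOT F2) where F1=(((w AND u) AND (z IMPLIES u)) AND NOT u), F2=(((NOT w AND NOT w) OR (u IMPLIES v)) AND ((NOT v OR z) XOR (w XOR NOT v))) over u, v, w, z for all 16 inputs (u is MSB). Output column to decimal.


F1 = (((w AND u) AND (z IMPLIES u)) AND NOT u)
F2 = (((NOT w AND NOT w) OR (u IMPLIES v)) AND ((NOT v OR z) XOR (w XOR NOT v)))
Counterexample to F1=>F2 is where F1=1 and F2=0.
Evaluate each row (bits = u,v,w,z, MSB first):
  row 0 [0000]: F1=0 F2=0 -> F1&~F2 -> 0
  row 1 [0001]: F1=0 F2=0 -> F1&~F2 -> 0
  row 2 [0010]: F1=0 F2=1 -> F1&~F2 -> 0
  row 3 [0011]: F1=0 F2=1 -> F1&~F2 -> 0
  row 4 [0100]: F1=0 F2=0 -> F1&~F2 -> 0
  row 5 [0101]: F1=0 F2=1 -> F1&~F2 -> 0
  row 6 [0110]: F1=0 F2=1 -> F1&~F2 -> 0
  row 7 [0111]: F1=0 F2=0 -> F1&~F2 -> 0
  row 8 [1000]: F1=0 F2=0 -> F1&~F2 -> 0
  row 9 [1001]: F1=0 F2=0 -> F1&~F2 -> 0
  row 10 [1010]: F1=0 F2=0 -> F1&~F2 -> 0
  row 11 [1011]: F1=0 F2=0 -> F1&~F2 -> 0
  row 12 [1100]: F1=0 F2=0 -> F1&~F2 -> 0
  row 13 [1101]: F1=0 F2=1 -> F1&~F2 -> 0
  row 14 [1110]: F1=0 F2=1 -> F1&~F2 -> 0
  row 15 [1111]: F1=0 F2=0 -> F1&~F2 -> 0
Full result column, 4 rows per line (u,v fixed per line; w,z runs 00..11 left to right):
  rows 0-3 [u,v=00]: 0000  = hex 0
  rows 4-7 [u,v=01]: 0000  = hex 0
  rows 8-11 [u,v=10]: 0000  = hex 0
  rows 12-15 [u,v=11]: 0000  = hex 0
Counterexample vector (row 0 .. row 15) = 0000000000000000
Output column grouped in 4s = 0000 0000 0000 0000 = 0x0000
Convert to decimal digit by digit (value = value*16 + digit):
  0 -> 0
  0*16 + 0 = 0
  0*16 + 0 = 0
  0*16 + 0 = 0
Decimal = 0

0


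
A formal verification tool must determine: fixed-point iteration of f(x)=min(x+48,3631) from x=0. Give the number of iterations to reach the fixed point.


Step 1: x=0, cap=3631, increment=48
Step 2: x grows by 48 each step until capped at 3631; fixed point is x=3631
Step 3: iterations = ceil(3631/48) = 76

76


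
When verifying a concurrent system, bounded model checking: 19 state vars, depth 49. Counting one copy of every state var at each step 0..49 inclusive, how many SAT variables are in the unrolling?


BMC unrolls to depth k, creating one copy of each state var for steps 0..k.
Step count = 49 + 1 = 50 (steps 0 through 49)
Vars per step = 19
Total = 19 * 50 = 950

950


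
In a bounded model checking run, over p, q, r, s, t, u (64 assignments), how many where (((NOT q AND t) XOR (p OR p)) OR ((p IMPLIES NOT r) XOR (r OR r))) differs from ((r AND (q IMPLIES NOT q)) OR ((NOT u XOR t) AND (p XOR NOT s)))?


F1 = (((NOT q AND t) XOR (p OR p)) OR ((p IMPLIES NOT r) XOR (r OR r)))
F2 = ((r AND (q IMPLIES NOT q)) OR ((NOT u XOR t) AND (p XOR NOT s)))
Evaluate both on each of 64 rows (bits = p,q,r,s,t,u):
  row 0 [000000]: F1=1 F2=1 -> 0
  row 1 [000001]: F1=1 F2=0 (differ) -> 1
  row 2 [000010]: F1=1 F2=0 (differ) -> 1
  row 3 [000011]: F1=1 F2=1 -> 0
  row 4 [000100]: F1=1 F2=0 (differ) -> 1
  (every remaining row is evaluated the same way; all 64 results are listed next)
Full result column, 8 rows per line (p,q,r fixed per line; s,t,u runs 000..111 left to right):
  rows 0-7 [p,q,r=000]: 01101111  (ones: 6)
  rows 8-15 [p,q,r=001]: 11001100  (ones: 4)
  rows 16-23 [p,q,r=010]: 01101111  (ones: 6)
  rows 24-31 [p,q,r=011]: 10010000  (ones: 2)
  rows 32-39 [p,q,r=100]: 11110110  (ones: 6)
  rows 40-47 [p,q,r=101]: 00000000  (ones: 0)
  rows 48-55 [p,q,r=110]: 11110110  (ones: 6)
  rows 56-63 [p,q,r=111]: 11110110  (ones: 6)
Disagreements = 6+4+6+2+6+0+6+6 = 36

36


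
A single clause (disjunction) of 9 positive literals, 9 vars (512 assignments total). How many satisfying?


Step 1: Total=2^9=512
Step 2: Unsat when all 9 false: 2^0=1
Step 3: Sat=512-1=511

511


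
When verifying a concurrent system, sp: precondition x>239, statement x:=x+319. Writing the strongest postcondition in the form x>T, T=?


Formula: sp(P, x:=E) = exists old_x. (x = E[old_x/x]) AND P[old_x/x] (old_x is the value of x before the assignment; eliminate old_x by solving x = E[old_x/x] for old_x)
Step 1: Precondition P: x>239, i.e. old_x > 239
Step 2: Assignment gives x = old_x + 319, so old_x = x - 319
Step 3: Substitute into P: x - 319 > 239
Step 4: Simplify: x > 239+319 = 558

558


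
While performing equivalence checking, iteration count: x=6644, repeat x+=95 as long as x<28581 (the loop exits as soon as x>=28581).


Step 1: x goes from 6644 toward 28581 by 95; the body runs while x<28581, so iterations = ceil((bound-start)/step)
Step 2: Distance=21937
Step 3: ceil(21937/95)=231

231
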